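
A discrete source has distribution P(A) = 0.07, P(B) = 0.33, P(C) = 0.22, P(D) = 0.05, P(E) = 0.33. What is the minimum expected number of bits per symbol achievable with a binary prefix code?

2.12 bits/symbol

Repeatedly combine the two least-probable nodes; the expected code length is the sum of the merged weights.
merge 1/20 + 7/100 → 3/25
merge 3/25 + 11/50 → 17/50
merge 33/100 + 33/100 → 33/50
merge 17/50 + 33/50 → 1
L = 3/25 + 17/50 + 33/50 + 1 = 53/25 = 2.12 bits/symbol.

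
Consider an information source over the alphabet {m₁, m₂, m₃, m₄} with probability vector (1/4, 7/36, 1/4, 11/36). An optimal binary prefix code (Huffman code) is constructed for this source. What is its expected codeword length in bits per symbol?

Repeatedly combine the two least-probable nodes; the expected code length is the sum of the merged weights.
merge 7/36 + 1/4 → 4/9
merge 1/4 + 11/36 → 5/9
merge 4/9 + 5/9 → 1
L = 4/9 + 5/9 + 1 = 2 bits/symbol.

2 bits/symbol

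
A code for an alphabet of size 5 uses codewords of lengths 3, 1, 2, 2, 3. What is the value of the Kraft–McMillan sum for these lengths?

1.25

With common denominator 2^3 = 8: Σ 2^(−ℓᵢ) = 1/8 + 4/8 + 2/8 + 2/8 + 1/8 = 10/8 = 1.25.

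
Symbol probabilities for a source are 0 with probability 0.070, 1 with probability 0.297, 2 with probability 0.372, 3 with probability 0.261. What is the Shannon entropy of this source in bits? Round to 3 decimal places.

H = −Σ pᵢ log₂ pᵢ.
−0.070·log₂(0.070) = 0.2686
−0.297·log₂(0.297) = 0.5202
−0.372·log₂(0.372) = 0.5307
−0.261·log₂(0.261) = 0.5058
Sum ≈ 1.8252 → 1.825 bits.

1.825 bits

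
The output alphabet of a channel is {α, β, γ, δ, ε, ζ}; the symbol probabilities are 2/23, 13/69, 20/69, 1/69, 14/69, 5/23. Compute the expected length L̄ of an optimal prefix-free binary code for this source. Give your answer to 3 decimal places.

Repeatedly combine the two least-probable nodes; the expected code length is the sum of the merged weights.
merge 1/69 + 2/23 → 7/69
merge 7/69 + 13/69 → 20/69
merge 14/69 + 5/23 → 29/69
merge 20/69 + 20/69 → 40/69
merge 29/69 + 40/69 → 1
L = 7/69 + 20/69 + 29/69 + 40/69 + 1 = 55/23 ≈ 2.391 bits/symbol.

2.391 bits/symbol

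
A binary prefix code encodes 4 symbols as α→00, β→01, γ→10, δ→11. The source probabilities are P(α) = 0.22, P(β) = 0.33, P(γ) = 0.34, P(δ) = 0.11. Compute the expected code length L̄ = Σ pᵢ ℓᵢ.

2 bits/symbol

L̄ = Σ pᵢ·ℓᵢ = 0.22·2 + 0.33·2 + 0.34·2 + 0.11·2 = 2 bits/symbol.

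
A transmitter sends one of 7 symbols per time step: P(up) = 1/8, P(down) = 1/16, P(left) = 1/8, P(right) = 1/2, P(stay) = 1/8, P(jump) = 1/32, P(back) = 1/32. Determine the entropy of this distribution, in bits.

2.1875 bits

Each probability is a power of 1/2, so log₂(1/p) is an integer.
H = Σ p·log₂(1/p) = 1/8·3 + 1/16·4 + 1/8·3 + 1/2·1 + 1/8·3 + 1/32·5 + 1/32·5 = 2.1875 bits.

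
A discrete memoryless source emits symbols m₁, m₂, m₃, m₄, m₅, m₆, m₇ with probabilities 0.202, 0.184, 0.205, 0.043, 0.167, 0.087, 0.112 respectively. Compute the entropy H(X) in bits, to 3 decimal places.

2.671 bits

H = −Σ pᵢ log₂ pᵢ.
−0.202·log₂(0.202) = 0.4661
−0.184·log₂(0.184) = 0.4494
−0.205·log₂(0.205) = 0.4687
−0.043·log₂(0.043) = 0.1952
−0.167·log₂(0.167) = 0.4312
−0.087·log₂(0.087) = 0.3065
−0.112·log₂(0.112) = 0.3537
Sum ≈ 2.6708 → 2.671 bits.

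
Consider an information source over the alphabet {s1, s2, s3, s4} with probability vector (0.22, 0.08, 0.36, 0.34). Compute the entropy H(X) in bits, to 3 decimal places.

1.832 bits

H = −Σ pᵢ log₂ pᵢ.
−0.22·log₂(0.22) = 0.4806
−0.08·log₂(0.08) = 0.2915
−0.36·log₂(0.36) = 0.5306
−0.34·log₂(0.34) = 0.5292
Sum ≈ 1.8319 → 1.832 bits.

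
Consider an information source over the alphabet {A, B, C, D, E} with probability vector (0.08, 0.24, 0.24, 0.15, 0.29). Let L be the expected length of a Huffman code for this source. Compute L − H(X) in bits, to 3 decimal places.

Entropy H = −Σ p log₂ p ≈ 2.2082 bits.
Huffman merges: 2/25+3/20→23/100; 23/100+6/25→47/100; 6/25+29/100→53/100; 47/100+53/100→1. L = 223/100 ≈ 2.2300.
L − H = 2.2300 − 2.2082 = 0.022 bits.

0.022 bits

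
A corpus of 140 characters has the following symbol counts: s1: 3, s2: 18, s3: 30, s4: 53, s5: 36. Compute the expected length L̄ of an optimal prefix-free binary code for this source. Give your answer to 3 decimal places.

Probabilities are the counts divided by 140.
Repeatedly combine the two least-probable nodes; the expected code length is the sum of the merged weights.
merge 3/140 + 9/70 → 3/20
merge 3/20 + 3/14 → 51/140
merge 9/35 + 51/140 → 87/140
merge 53/140 + 87/140 → 1
L = 3/20 + 51/140 + 87/140 + 1 = 299/140 ≈ 2.136 bits/symbol.

2.136 bits/symbol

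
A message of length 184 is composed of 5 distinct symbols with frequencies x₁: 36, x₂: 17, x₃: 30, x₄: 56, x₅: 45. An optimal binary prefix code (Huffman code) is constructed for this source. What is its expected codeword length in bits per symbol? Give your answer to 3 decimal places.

2.255 bits/symbol

Probabilities are the counts divided by 184.
Repeatedly combine the two least-probable nodes; the expected code length is the sum of the merged weights.
merge 17/184 + 15/92 → 47/184
merge 9/46 + 45/184 → 81/184
merge 47/184 + 7/23 → 103/184
merge 81/184 + 103/184 → 1
L = 47/184 + 81/184 + 103/184 + 1 = 415/184 ≈ 2.255 bits/symbol.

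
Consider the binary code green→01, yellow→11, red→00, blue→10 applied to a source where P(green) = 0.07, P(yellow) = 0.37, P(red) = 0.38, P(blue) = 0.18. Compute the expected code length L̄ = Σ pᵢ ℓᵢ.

2 bits/symbol

L̄ = Σ pᵢ·ℓᵢ = 0.07·2 + 0.37·2 + 0.38·2 + 0.18·2 = 2 bits/symbol.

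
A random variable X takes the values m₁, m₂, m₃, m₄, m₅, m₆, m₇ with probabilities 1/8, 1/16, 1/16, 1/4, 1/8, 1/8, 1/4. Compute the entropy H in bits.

Each probability is a power of 1/2, so log₂(1/p) is an integer.
H = Σ p·log₂(1/p) = 1/8·3 + 1/16·4 + 1/16·4 + 1/4·2 + 1/8·3 + 1/8·3 + 1/4·2 = 2.625 bits.

2.625 bits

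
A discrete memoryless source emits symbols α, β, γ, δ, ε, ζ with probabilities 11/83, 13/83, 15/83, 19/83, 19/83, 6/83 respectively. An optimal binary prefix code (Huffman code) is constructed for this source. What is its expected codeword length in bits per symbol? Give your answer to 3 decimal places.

Repeatedly combine the two least-probable nodes; the expected code length is the sum of the merged weights.
merge 6/83 + 11/83 → 17/83
merge 13/83 + 15/83 → 28/83
merge 17/83 + 19/83 → 36/83
merge 19/83 + 28/83 → 47/83
merge 36/83 + 47/83 → 1
L = 17/83 + 28/83 + 36/83 + 47/83 + 1 = 211/83 ≈ 2.542 bits/symbol.

2.542 bits/symbol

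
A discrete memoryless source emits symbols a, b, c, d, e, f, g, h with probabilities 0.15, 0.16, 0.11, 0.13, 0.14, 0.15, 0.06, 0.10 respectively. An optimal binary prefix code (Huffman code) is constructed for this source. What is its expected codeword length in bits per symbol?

Repeatedly combine the two least-probable nodes; the expected code length is the sum of the merged weights.
merge 3/50 + 1/10 → 4/25
merge 11/100 + 13/100 → 6/25
merge 7/50 + 3/20 → 29/100
merge 3/20 + 4/25 → 31/100
merge 4/25 + 6/25 → 2/5
merge 29/100 + 31/100 → 3/5
merge 2/5 + 3/5 → 1
L = 4/25 + 6/25 + 29/100 + 31/100 + 2/5 + 3/5 + 1 = 3 bits/symbol.

3 bits/symbol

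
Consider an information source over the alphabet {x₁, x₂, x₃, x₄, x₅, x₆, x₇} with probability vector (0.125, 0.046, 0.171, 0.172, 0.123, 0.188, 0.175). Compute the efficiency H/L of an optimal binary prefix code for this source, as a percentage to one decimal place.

Entropy H = −Σ p log₂ p ≈ 2.7171 bits.
Huffman merges: 23/500+123/1000→169/1000; 1/8+169/1000→147/500; 171/1000+43/250→343/1000; 7/40+47/250→363/1000; 147/500+343/1000→637/1000; 363/1000+637/1000→1. L = 1403/500 ≈ 2.8060.
Efficiency = H/L = 2.7171/2.8060 = 96.8%.

96.8%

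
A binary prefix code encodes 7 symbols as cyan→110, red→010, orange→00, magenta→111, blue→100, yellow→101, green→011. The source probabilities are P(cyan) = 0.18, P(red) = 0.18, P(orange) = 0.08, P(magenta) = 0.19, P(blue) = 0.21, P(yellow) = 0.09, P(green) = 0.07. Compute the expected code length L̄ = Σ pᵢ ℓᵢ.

L̄ = Σ pᵢ·ℓᵢ = 0.18·3 + 0.18·3 + 0.08·2 + 0.19·3 + 0.21·3 + 0.09·3 + 0.07·3 = 2.92 bits/symbol.

2.92 bits/symbol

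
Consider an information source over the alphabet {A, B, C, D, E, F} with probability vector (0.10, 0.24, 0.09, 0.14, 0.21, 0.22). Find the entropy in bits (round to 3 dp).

H = −Σ pᵢ log₂ pᵢ.
−0.10·log₂(0.10) = 0.3322
−0.24·log₂(0.24) = 0.4941
−0.09·log₂(0.09) = 0.3127
−0.14·log₂(0.14) = 0.3971
−0.21·log₂(0.21) = 0.4728
−0.22·log₂(0.22) = 0.4806
Sum ≈ 2.4895 → 2.489 bits.

2.489 bits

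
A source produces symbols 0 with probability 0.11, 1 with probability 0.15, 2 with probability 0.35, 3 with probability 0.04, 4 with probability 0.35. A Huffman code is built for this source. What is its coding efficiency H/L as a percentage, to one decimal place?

95.6%

Entropy H = −Σ p log₂ p ≈ 2.0068 bits.
Huffman merges: 1/25+11/100→3/20; 3/20+3/20→3/10; 3/10+7/20→13/20; 7/20+13/20→1. L = 21/10 ≈ 2.1000.
Efficiency = H/L = 2.0068/2.1000 = 95.6%.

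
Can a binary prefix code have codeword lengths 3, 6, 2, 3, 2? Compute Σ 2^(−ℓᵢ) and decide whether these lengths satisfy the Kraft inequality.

0.765625; yes

With common denominator 2^6 = 64: Σ 2^(−ℓᵢ) = 8/64 + 1/64 + 16/64 + 8/64 + 16/64 = 49/64 = 0.765625.
Kraft's inequality requires Σ ≤ 1; here Σ = 0.765625 ≤ 1, so such a prefix code exists.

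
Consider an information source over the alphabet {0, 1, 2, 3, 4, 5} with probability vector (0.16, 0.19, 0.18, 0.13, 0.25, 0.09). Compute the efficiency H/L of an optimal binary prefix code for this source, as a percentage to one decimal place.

Entropy H = −Σ p log₂ p ≈ 2.5188 bits.
Huffman merges: 9/100+13/100→11/50; 4/25+9/50→17/50; 19/100+11/50→41/100; 1/4+17/50→59/100; 41/100+59/100→1. L = 64/25 ≈ 2.5600.
Efficiency = H/L = 2.5188/2.5600 = 98.4%.

98.4%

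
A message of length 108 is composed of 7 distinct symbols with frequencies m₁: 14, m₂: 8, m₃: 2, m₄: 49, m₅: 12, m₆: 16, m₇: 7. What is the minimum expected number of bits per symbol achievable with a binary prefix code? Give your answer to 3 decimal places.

2.333 bits/symbol

Probabilities are the counts divided by 108.
Repeatedly combine the two least-probable nodes; the expected code length is the sum of the merged weights.
merge 1/54 + 7/108 → 1/12
merge 2/27 + 1/12 → 17/108
merge 1/9 + 7/54 → 13/54
merge 4/27 + 17/108 → 11/36
merge 13/54 + 11/36 → 59/108
merge 49/108 + 59/108 → 1
L = 1/12 + 17/108 + 13/54 + 11/36 + 59/108 + 1 = 7/3 ≈ 2.333 bits/symbol.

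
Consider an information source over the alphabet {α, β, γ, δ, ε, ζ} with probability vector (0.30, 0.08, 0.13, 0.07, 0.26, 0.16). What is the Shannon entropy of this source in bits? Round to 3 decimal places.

2.392 bits

H = −Σ pᵢ log₂ pᵢ.
−0.30·log₂(0.30) = 0.5211
−0.08·log₂(0.08) = 0.2915
−0.13·log₂(0.13) = 0.3826
−0.07·log₂(0.07) = 0.2686
−0.26·log₂(0.26) = 0.5053
−0.16·log₂(0.16) = 0.4230
Sum ≈ 2.3921 → 2.392 bits.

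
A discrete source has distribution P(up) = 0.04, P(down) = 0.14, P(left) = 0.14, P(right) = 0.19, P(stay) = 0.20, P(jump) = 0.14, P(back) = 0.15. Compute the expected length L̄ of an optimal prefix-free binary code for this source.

Repeatedly combine the two least-probable nodes; the expected code length is the sum of the merged weights.
merge 1/25 + 7/50 → 9/50
merge 7/50 + 7/50 → 7/25
merge 3/20 + 9/50 → 33/100
merge 19/100 + 1/5 → 39/100
merge 7/25 + 33/100 → 61/100
merge 39/100 + 61/100 → 1
L = 9/50 + 7/25 + 33/100 + 39/100 + 61/100 + 1 = 279/100 = 2.79 bits/symbol.

2.79 bits/symbol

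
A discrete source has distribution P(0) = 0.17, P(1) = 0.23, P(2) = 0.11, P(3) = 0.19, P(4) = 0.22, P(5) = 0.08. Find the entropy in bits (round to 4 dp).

2.4998 bits

H = −Σ pᵢ log₂ pᵢ.
−0.17·log₂(0.17) = 0.4346
−0.23·log₂(0.23) = 0.4877
−0.11·log₂(0.11) = 0.3503
−0.19·log₂(0.19) = 0.4552
−0.22·log₂(0.22) = 0.4806
−0.08·log₂(0.08) = 0.2915
Sum ≈ 2.4998 → 2.4998 bits.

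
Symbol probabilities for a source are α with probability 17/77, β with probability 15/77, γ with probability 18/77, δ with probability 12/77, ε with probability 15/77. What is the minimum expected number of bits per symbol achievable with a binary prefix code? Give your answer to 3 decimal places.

Repeatedly combine the two least-probable nodes; the expected code length is the sum of the merged weights.
merge 12/77 + 15/77 → 27/77
merge 15/77 + 17/77 → 32/77
merge 18/77 + 27/77 → 45/77
merge 32/77 + 45/77 → 1
L = 27/77 + 32/77 + 45/77 + 1 = 181/77 ≈ 2.351 bits/symbol.

2.351 bits/symbol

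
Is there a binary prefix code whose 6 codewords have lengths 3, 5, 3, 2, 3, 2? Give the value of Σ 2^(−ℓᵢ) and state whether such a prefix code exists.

0.90625; yes

With common denominator 2^5 = 32: Σ 2^(−ℓᵢ) = 4/32 + 1/32 + 4/32 + 8/32 + 4/32 + 8/32 = 29/32 = 0.90625.
Kraft's inequality requires Σ ≤ 1; here Σ = 0.90625 ≤ 1, so such a prefix code exists.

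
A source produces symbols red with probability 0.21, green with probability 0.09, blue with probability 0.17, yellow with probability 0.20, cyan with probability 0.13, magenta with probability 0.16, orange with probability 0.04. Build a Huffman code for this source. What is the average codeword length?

2.72 bits/symbol

Repeatedly combine the two least-probable nodes; the expected code length is the sum of the merged weights.
merge 1/25 + 9/100 → 13/100
merge 13/100 + 13/100 → 13/50
merge 4/25 + 17/100 → 33/100
merge 1/5 + 21/100 → 41/100
merge 13/50 + 33/100 → 59/100
merge 41/100 + 59/100 → 1
L = 13/100 + 13/50 + 33/100 + 41/100 + 59/100 + 1 = 68/25 = 2.72 bits/symbol.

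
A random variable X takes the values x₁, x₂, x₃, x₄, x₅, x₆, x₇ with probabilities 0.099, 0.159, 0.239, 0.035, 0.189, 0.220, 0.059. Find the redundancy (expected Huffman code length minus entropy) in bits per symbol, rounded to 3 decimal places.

Entropy H = −Σ p log₂ p ≈ 2.5907 bits.
Huffman merges: 7/200+59/1000→47/500; 47/500+99/1000→193/1000; 159/1000+189/1000→87/250; 193/1000+11/50→413/1000; 239/1000+87/250→587/1000; 413/1000+587/1000→1. L = 527/200 ≈ 2.6350.
L − H = 2.6350 − 2.5907 = 0.044 bits.

0.044 bits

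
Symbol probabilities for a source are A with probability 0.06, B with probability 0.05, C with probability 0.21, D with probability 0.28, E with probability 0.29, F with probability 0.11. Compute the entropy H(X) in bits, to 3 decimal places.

2.315 bits

H = −Σ pᵢ log₂ pᵢ.
−0.06·log₂(0.06) = 0.2435
−0.05·log₂(0.05) = 0.2161
−0.21·log₂(0.21) = 0.4728
−0.28·log₂(0.28) = 0.5142
−0.29·log₂(0.29) = 0.5179
−0.11·log₂(0.11) = 0.3503
Sum ≈ 2.3149 → 2.315 bits.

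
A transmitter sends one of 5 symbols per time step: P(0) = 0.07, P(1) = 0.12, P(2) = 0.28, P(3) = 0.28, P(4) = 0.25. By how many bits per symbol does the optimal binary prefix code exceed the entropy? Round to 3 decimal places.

Entropy H = −Σ p log₂ p ≈ 2.1641 bits.
Huffman merges: 7/100+3/25→19/100; 19/100+1/4→11/25; 7/25+7/25→14/25; 11/25+14/25→1. L = 219/100 ≈ 2.1900.
L − H = 2.1900 − 2.1641 = 0.026 bits.

0.026 bits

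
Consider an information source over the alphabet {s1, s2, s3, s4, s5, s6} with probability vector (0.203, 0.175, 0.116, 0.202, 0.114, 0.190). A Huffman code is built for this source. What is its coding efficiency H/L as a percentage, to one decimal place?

Entropy H = −Σ p log₂ p ≈ 2.5461 bits.
Huffman merges: 57/500+29/250→23/100; 7/40+19/100→73/200; 101/500+203/1000→81/200; 23/100+73/200→119/200; 81/200+119/200→1. L = 519/200 ≈ 2.5950.
Efficiency = H/L = 2.5461/2.5950 = 98.1%.

98.1%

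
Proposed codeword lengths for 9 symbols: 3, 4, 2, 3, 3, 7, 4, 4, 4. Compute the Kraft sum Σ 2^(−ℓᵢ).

0.8828125

With common denominator 2^7 = 128: Σ 2^(−ℓᵢ) = 16/128 + 8/128 + 32/128 + 16/128 + 16/128 + 1/128 + 8/128 + 8/128 + 8/128 = 113/128 = 0.8828125.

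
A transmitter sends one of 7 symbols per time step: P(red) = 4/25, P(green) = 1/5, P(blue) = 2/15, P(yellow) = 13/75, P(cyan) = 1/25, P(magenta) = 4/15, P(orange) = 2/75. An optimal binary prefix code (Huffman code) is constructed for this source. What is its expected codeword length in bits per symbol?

2.6 bits/symbol

Repeatedly combine the two least-probable nodes; the expected code length is the sum of the merged weights.
merge 2/75 + 1/25 → 1/15
merge 1/15 + 2/15 → 1/5
merge 4/25 + 13/75 → 1/3
merge 1/5 + 1/5 → 2/5
merge 4/15 + 1/3 → 3/5
merge 2/5 + 3/5 → 1
L = 1/15 + 1/5 + 1/3 + 2/5 + 3/5 + 1 = 13/5 = 2.6 bits/symbol.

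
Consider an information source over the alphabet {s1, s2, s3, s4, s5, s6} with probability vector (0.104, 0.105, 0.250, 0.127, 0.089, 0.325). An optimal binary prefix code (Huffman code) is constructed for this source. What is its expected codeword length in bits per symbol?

Repeatedly combine the two least-probable nodes; the expected code length is the sum of the merged weights.
merge 89/1000 + 13/125 → 193/1000
merge 21/200 + 127/1000 → 29/125
merge 193/1000 + 29/125 → 17/40
merge 1/4 + 13/40 → 23/40
merge 17/40 + 23/40 → 1
L = 193/1000 + 29/125 + 17/40 + 23/40 + 1 = 97/40 = 2.425 bits/symbol.

2.425 bits/symbol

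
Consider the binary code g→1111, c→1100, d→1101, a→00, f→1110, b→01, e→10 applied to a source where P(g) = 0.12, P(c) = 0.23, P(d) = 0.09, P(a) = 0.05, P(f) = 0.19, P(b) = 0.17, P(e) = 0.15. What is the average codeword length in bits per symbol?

3.26 bits/symbol

L̄ = Σ pᵢ·ℓᵢ = 0.12·4 + 0.23·4 + 0.09·4 + 0.05·2 + 0.19·4 + 0.17·2 + 0.15·2 = 3.26 bits/symbol.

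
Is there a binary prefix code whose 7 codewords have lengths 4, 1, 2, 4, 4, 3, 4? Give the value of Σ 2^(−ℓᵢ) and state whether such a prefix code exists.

1.125; no

With common denominator 2^4 = 16: Σ 2^(−ℓᵢ) = 1/16 + 8/16 + 4/16 + 1/16 + 1/16 + 2/16 + 1/16 = 18/16 = 1.125.
Kraft's inequality requires Σ ≤ 1; here Σ = 1.125 > 1, so no such prefix code exists.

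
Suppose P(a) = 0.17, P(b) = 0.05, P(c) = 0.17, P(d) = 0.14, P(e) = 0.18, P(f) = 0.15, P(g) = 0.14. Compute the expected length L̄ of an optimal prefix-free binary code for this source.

Repeatedly combine the two least-probable nodes; the expected code length is the sum of the merged weights.
merge 1/20 + 7/50 → 19/100
merge 7/50 + 3/20 → 29/100
merge 17/100 + 17/100 → 17/50
merge 9/50 + 19/100 → 37/100
merge 29/100 + 17/50 → 63/100
merge 37/100 + 63/100 → 1
L = 19/100 + 29/100 + 17/50 + 37/100 + 63/100 + 1 = 141/50 = 2.82 bits/symbol.

2.82 bits/symbol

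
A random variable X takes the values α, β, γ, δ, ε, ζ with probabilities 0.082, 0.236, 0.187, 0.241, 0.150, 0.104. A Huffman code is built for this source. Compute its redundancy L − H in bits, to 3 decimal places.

Entropy H = −Σ p log₂ p ≈ 2.4847 bits.
Huffman merges: 41/500+13/125→93/500; 3/20+93/500→42/125; 187/1000+59/250→423/1000; 241/1000+42/125→577/1000; 423/1000+577/1000→1. L = 1261/500 ≈ 2.5220.
L − H = 2.5220 − 2.4847 = 0.037 bits.

0.037 bits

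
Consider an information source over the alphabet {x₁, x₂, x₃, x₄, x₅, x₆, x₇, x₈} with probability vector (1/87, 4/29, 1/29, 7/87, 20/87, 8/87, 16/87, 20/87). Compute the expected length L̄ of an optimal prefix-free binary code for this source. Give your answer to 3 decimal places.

Repeatedly combine the two least-probable nodes; the expected code length is the sum of the merged weights.
merge 1/87 + 1/29 → 4/87
merge 4/87 + 7/87 → 11/87
merge 8/87 + 11/87 → 19/87
merge 4/29 + 16/87 → 28/87
merge 19/87 + 20/87 → 13/29
merge 20/87 + 28/87 → 16/29
merge 13/29 + 16/29 → 1
L = 4/87 + 11/87 + 19/87 + 28/87 + 13/29 + 16/29 + 1 = 236/87 ≈ 2.713 bits/symbol.

2.713 bits/symbol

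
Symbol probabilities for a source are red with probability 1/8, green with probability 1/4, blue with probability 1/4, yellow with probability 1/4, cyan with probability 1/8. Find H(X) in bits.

Each probability is a power of 1/2, so log₂(1/p) is an integer.
H = Σ p·log₂(1/p) = 1/8·3 + 1/4·2 + 1/4·2 + 1/4·2 + 1/8·3 = 2.25 bits.

2.25 bits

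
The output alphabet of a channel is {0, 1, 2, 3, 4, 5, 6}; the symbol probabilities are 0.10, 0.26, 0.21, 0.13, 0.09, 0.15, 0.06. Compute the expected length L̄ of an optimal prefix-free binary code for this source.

2.68 bits/symbol

Repeatedly combine the two least-probable nodes; the expected code length is the sum of the merged weights.
merge 3/50 + 9/100 → 3/20
merge 1/10 + 13/100 → 23/100
merge 3/20 + 3/20 → 3/10
merge 21/100 + 23/100 → 11/25
merge 13/50 + 3/10 → 14/25
merge 11/25 + 14/25 → 1
L = 3/20 + 23/100 + 3/10 + 11/25 + 14/25 + 1 = 67/25 = 2.68 bits/symbol.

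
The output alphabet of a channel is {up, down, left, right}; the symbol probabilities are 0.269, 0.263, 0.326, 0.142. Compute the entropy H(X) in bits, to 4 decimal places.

H = −Σ pᵢ log₂ pᵢ.
−0.269·log₂(0.269) = 0.5096
−0.263·log₂(0.263) = 0.5068
−0.326·log₂(0.326) = 0.5272
−0.142·log₂(0.142) = 0.3999
Sum ≈ 1.9434 → 1.9434 bits.

1.9434 bits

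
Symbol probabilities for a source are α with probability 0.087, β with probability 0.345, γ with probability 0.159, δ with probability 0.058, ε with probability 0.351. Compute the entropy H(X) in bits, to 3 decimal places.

2.026 bits

H = −Σ pᵢ log₂ pᵢ.
−0.087·log₂(0.087) = 0.3065
−0.345·log₂(0.345) = 0.5297
−0.159·log₂(0.159) = 0.4218
−0.058·log₂(0.058) = 0.2383
−0.351·log₂(0.351) = 0.5302
Sum ≈ 2.0264 → 2.026 bits.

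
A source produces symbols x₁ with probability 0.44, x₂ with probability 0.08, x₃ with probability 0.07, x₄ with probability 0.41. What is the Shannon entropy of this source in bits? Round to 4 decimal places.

H = −Σ pᵢ log₂ pᵢ.
−0.44·log₂(0.44) = 0.5211
−0.08·log₂(0.08) = 0.2915
−0.07·log₂(0.07) = 0.2686
−0.41·log₂(0.41) = 0.5274
Sum ≈ 1.6086 → 1.6086 bits.

1.6086 bits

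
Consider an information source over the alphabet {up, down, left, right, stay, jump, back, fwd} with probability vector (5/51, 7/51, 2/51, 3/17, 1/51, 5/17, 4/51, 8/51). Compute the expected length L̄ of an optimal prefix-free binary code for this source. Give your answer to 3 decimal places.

Repeatedly combine the two least-probable nodes; the expected code length is the sum of the merged weights.
merge 1/51 + 2/51 → 1/17
merge 1/17 + 4/51 → 7/51
merge 5/51 + 7/51 → 4/17
merge 7/51 + 8/51 → 5/17
merge 3/17 + 4/17 → 7/17
merge 5/17 + 5/17 → 10/17
merge 7/17 + 10/17 → 1
L = 1/17 + 7/51 + 4/17 + 5/17 + 7/17 + 10/17 + 1 = 139/51 ≈ 2.725 bits/symbol.

2.725 bits/symbol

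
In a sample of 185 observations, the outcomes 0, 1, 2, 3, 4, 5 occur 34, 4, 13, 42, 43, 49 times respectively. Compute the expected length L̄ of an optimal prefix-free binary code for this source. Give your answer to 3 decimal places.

2.368 bits/symbol

Probabilities are the counts divided by 185.
Repeatedly combine the two least-probable nodes; the expected code length is the sum of the merged weights.
merge 4/185 + 13/185 → 17/185
merge 17/185 + 34/185 → 51/185
merge 42/185 + 43/185 → 17/37
merge 49/185 + 51/185 → 20/37
merge 17/37 + 20/37 → 1
L = 17/185 + 51/185 + 17/37 + 20/37 + 1 = 438/185 ≈ 2.368 bits/symbol.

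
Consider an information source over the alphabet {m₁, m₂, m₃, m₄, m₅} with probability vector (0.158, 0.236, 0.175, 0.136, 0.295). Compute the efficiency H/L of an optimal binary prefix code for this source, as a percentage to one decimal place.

98.7%

Entropy H = −Σ p log₂ p ≈ 2.2633 bits.
Huffman merges: 17/125+79/500→147/500; 7/40+59/250→411/1000; 147/500+59/200→589/1000; 411/1000+589/1000→1. L = 1147/500 ≈ 2.2940.
Efficiency = H/L = 2.2633/2.2940 = 98.7%.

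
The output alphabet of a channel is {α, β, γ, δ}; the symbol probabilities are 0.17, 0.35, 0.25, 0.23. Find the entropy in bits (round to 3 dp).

H = −Σ pᵢ log₂ pᵢ.
−0.17·log₂(0.17) = 0.4346
−0.35·log₂(0.35) = 0.5301
−0.25·log₂(0.25) = 0.5000
−0.23·log₂(0.23) = 0.4877
Sum ≈ 1.9524 → 1.952 bits.

1.952 bits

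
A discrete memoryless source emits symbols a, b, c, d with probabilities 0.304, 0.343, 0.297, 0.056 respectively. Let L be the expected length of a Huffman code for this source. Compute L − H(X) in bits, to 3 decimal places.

Entropy H = −Σ p log₂ p ≈ 1.8048 bits.
Huffman merges: 7/125+297/1000→353/1000; 38/125+343/1000→647/1000; 353/1000+647/1000→1. L = 2 ≈ 2.0000.
L − H = 2.0000 − 1.8048 = 0.195 bits.

0.195 bits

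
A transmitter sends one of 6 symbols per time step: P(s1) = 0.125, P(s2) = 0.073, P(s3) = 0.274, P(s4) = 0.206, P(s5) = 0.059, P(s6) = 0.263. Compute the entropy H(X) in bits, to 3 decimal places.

H = −Σ pᵢ log₂ pᵢ.
−0.125·log₂(0.125) = 0.3750
−0.073·log₂(0.073) = 0.2756
−0.274·log₂(0.274) = 0.5118
−0.206·log₂(0.206) = 0.4695
−0.059·log₂(0.059) = 0.2409
−0.263·log₂(0.263) = 0.5068
Sum ≈ 2.3796 → 2.380 bits.

2.380 bits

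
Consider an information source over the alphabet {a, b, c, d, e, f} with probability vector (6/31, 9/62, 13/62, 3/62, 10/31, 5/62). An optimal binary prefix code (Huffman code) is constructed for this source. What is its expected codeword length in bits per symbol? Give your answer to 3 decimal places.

Repeatedly combine the two least-probable nodes; the expected code length is the sum of the merged weights.
merge 3/62 + 5/62 → 4/31
merge 4/31 + 9/62 → 17/62
merge 6/31 + 13/62 → 25/62
merge 17/62 + 10/31 → 37/62
merge 25/62 + 37/62 → 1
L = 4/31 + 17/62 + 25/62 + 37/62 + 1 = 149/62 ≈ 2.403 bits/symbol.

2.403 bits/symbol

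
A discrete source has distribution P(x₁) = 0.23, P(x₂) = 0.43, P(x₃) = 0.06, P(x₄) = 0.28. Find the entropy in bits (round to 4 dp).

H = −Σ pᵢ log₂ pᵢ.
−0.23·log₂(0.23) = 0.4877
−0.43·log₂(0.43) = 0.5236
−0.06·log₂(0.06) = 0.2435
−0.28·log₂(0.28) = 0.5142
Sum ≈ 1.7690 → 1.7690 bits.

1.7690 bits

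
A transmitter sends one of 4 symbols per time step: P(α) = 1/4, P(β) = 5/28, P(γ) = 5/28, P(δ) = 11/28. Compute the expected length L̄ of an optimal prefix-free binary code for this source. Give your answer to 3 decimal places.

1.964 bits/symbol

Repeatedly combine the two least-probable nodes; the expected code length is the sum of the merged weights.
merge 5/28 + 5/28 → 5/14
merge 1/4 + 5/14 → 17/28
merge 11/28 + 17/28 → 1
L = 5/14 + 17/28 + 1 = 55/28 ≈ 1.964 bits/symbol.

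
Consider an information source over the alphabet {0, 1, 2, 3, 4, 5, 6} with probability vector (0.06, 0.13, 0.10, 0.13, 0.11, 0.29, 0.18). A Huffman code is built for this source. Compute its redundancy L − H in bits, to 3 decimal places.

Entropy H = −Σ p log₂ p ≈ 2.6545 bits.
Huffman merges: 3/50+1/10→4/25; 11/100+13/100→6/25; 13/100+4/25→29/100; 9/50+6/25→21/50; 29/100+29/100→29/50; 21/50+29/50→1. L = 269/100 ≈ 2.6900.
L − H = 2.6900 − 2.6545 = 0.035 bits.

0.035 bits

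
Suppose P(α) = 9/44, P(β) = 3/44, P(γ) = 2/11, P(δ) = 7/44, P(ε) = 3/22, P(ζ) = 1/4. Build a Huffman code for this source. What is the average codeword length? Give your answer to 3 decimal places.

2.545 bits/symbol

Repeatedly combine the two least-probable nodes; the expected code length is the sum of the merged weights.
merge 3/44 + 3/22 → 9/44
merge 7/44 + 2/11 → 15/44
merge 9/44 + 9/44 → 9/22
merge 1/4 + 15/44 → 13/22
merge 9/22 + 13/22 → 1
L = 9/44 + 15/44 + 9/22 + 13/22 + 1 = 28/11 ≈ 2.545 bits/symbol.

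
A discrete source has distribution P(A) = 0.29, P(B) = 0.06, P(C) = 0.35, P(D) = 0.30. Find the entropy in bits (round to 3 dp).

1.813 bits

H = −Σ pᵢ log₂ pᵢ.
−0.29·log₂(0.29) = 0.5179
−0.06·log₂(0.06) = 0.2435
−0.35·log₂(0.35) = 0.5301
−0.30·log₂(0.30) = 0.5211
Sum ≈ 1.8126 → 1.813 bits.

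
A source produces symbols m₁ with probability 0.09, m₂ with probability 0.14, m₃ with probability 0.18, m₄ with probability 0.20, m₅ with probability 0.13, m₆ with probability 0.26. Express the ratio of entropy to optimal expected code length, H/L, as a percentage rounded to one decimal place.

98.7%

Entropy H = −Σ p log₂ p ≈ 2.5074 bits.
Huffman merges: 9/100+13/100→11/50; 7/50+9/50→8/25; 1/5+11/50→21/50; 13/50+8/25→29/50; 21/50+29/50→1. L = 127/50 ≈ 2.5400.
Efficiency = H/L = 2.5074/2.5400 = 98.7%.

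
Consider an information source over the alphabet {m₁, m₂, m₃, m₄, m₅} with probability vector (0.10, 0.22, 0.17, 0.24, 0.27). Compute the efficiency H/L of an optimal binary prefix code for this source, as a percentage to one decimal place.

Entropy H = −Σ p log₂ p ≈ 2.2515 bits.
Huffman merges: 1/10+17/100→27/100; 11/50+6/25→23/50; 27/100+27/100→27/50; 23/50+27/50→1. L = 227/100 ≈ 2.2700.
Efficiency = H/L = 2.2515/2.2700 = 99.2%.

99.2%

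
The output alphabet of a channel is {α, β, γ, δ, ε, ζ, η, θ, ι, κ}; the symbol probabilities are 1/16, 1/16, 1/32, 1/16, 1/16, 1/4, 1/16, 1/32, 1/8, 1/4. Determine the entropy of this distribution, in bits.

2.9375 bits

Each probability is a power of 1/2, so log₂(1/p) is an integer.
H = Σ p·log₂(1/p) = 1/16·4 + 1/16·4 + 1/32·5 + 1/16·4 + 1/16·4 + 1/4·2 + 1/16·4 + 1/32·5 + 1/8·3 + 1/4·2 = 2.9375 bits.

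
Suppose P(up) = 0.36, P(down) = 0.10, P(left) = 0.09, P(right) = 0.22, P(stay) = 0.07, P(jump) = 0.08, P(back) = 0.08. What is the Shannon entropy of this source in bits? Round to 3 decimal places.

2.508 bits

H = −Σ pᵢ log₂ pᵢ.
−0.36·log₂(0.36) = 0.5306
−0.10·log₂(0.10) = 0.3322
−0.09·log₂(0.09) = 0.3127
−0.22·log₂(0.22) = 0.4806
−0.07·log₂(0.07) = 0.2686
−0.08·log₂(0.08) = 0.2915
−0.08·log₂(0.08) = 0.2915
Sum ≈ 2.5076 → 2.508 bits.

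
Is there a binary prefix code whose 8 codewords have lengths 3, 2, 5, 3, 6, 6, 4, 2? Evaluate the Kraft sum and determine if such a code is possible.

With common denominator 2^6 = 64: Σ 2^(−ℓᵢ) = 8/64 + 16/64 + 2/64 + 8/64 + 1/64 + 1/64 + 4/64 + 16/64 = 56/64 = 0.875.
Kraft's inequality requires Σ ≤ 1; here Σ = 0.875 ≤ 1, so such a prefix code exists.

0.875; yes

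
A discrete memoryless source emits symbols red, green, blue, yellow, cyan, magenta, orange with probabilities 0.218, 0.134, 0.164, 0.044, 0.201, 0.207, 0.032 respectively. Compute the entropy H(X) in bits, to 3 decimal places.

2.588 bits

H = −Σ pᵢ log₂ pᵢ.
−0.218·log₂(0.218) = 0.4791
−0.134·log₂(0.134) = 0.3886
−0.164·log₂(0.164) = 0.4278
−0.044·log₂(0.044) = 0.1983
−0.201·log₂(0.201) = 0.4653
−0.207·log₂(0.207) = 0.4704
−0.032·log₂(0.032) = 0.1589
Sum ≈ 2.5882 → 2.588 bits.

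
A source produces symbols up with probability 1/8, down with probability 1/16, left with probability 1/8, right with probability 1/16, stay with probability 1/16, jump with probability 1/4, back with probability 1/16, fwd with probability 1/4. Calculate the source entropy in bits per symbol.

Each probability is a power of 1/2, so log₂(1/p) is an integer.
H = Σ p·log₂(1/p) = 1/8·3 + 1/16·4 + 1/8·3 + 1/16·4 + 1/16·4 + 1/4·2 + 1/16·4 + 1/4·2 = 2.75 bits.

2.75 bits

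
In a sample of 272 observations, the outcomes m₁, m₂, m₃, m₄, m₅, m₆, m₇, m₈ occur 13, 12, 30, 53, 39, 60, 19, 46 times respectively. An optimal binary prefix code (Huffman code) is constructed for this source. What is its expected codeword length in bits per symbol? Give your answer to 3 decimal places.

Probabilities are the counts divided by 272.
Repeatedly combine the two least-probable nodes; the expected code length is the sum of the merged weights.
merge 3/68 + 13/272 → 25/272
merge 19/272 + 25/272 → 11/68
merge 15/136 + 39/272 → 69/272
merge 11/68 + 23/136 → 45/136
merge 53/272 + 15/68 → 113/272
merge 69/272 + 45/136 → 159/272
merge 113/272 + 159/272 → 1
L = 25/272 + 11/68 + 69/272 + 45/136 + 113/272 + 159/272 + 1 = 193/68 ≈ 2.838 bits/symbol.

2.838 bits/symbol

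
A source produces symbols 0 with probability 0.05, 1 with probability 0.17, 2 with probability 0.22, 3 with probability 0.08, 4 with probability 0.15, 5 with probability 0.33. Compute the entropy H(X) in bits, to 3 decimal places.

2.361 bits

H = −Σ pᵢ log₂ pᵢ.
−0.05·log₂(0.05) = 0.2161
−0.17·log₂(0.17) = 0.4346
−0.22·log₂(0.22) = 0.4806
−0.08·log₂(0.08) = 0.2915
−0.15·log₂(0.15) = 0.4105
−0.33·log₂(0.33) = 0.5278
Sum ≈ 2.3611 → 2.361 bits.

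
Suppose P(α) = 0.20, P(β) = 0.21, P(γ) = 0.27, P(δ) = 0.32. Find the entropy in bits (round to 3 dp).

H = −Σ pᵢ log₂ pᵢ.
−0.20·log₂(0.20) = 0.4644
−0.21·log₂(0.21) = 0.4728
−0.27·log₂(0.27) = 0.5100
−0.32·log₂(0.32) = 0.5260
Sum ≈ 1.9733 → 1.973 bits.

1.973 bits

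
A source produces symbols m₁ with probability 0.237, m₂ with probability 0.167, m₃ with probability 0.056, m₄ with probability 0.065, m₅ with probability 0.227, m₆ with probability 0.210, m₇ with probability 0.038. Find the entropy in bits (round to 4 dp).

H = −Σ pᵢ log₂ pᵢ.
−0.237·log₂(0.237) = 0.4923
−0.167·log₂(0.167) = 0.4312
−0.056·log₂(0.056) = 0.2329
−0.065·log₂(0.065) = 0.2563
−0.227·log₂(0.227) = 0.4856
−0.210·log₂(0.210) = 0.4728
−0.038·log₂(0.038) = 0.1793
Sum ≈ 2.5504 → 2.5504 bits.

2.5504 bits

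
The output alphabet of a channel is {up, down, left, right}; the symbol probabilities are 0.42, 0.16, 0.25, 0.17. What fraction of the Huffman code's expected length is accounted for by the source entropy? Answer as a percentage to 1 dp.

Entropy H = −Σ p log₂ p ≈ 1.8833 bits.
Huffman merges: 4/25+17/100→33/100; 1/4+33/100→29/50; 21/50+29/50→1. L = 191/100 ≈ 1.9100.
Efficiency = H/L = 1.8833/1.9100 = 98.6%.

98.6%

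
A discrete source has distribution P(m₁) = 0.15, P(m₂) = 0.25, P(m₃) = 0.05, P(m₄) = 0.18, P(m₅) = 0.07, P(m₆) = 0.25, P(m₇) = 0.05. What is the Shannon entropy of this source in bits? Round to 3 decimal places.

H = −Σ pᵢ log₂ pᵢ.
−0.15·log₂(0.15) = 0.4105
−0.25·log₂(0.25) = 0.5000
−0.05·log₂(0.05) = 0.2161
−0.18·log₂(0.18) = 0.4453
−0.07·log₂(0.07) = 0.2686
−0.25·log₂(0.25) = 0.5000
−0.05·log₂(0.05) = 0.2161
Sum ≈ 2.5566 → 2.557 bits.

2.557 bits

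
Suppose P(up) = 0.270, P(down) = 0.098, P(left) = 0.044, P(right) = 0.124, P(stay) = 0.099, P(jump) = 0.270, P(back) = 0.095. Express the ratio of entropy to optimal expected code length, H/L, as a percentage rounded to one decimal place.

99.0%

Entropy H = −Σ p log₂ p ≈ 2.5731 bits.
Huffman merges: 11/250+19/200→139/1000; 49/500+99/1000→197/1000; 31/250+139/1000→263/1000; 197/1000+263/1000→23/50; 27/100+27/100→27/50; 23/50+27/50→1. L = 2599/1000 ≈ 2.5990.
Efficiency = H/L = 2.5731/2.5990 = 99.0%.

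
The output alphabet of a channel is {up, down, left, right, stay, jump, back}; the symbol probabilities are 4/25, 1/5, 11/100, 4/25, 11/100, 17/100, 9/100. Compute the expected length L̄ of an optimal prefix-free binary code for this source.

Repeatedly combine the two least-probable nodes; the expected code length is the sum of the merged weights.
merge 9/100 + 11/100 → 1/5
merge 11/100 + 4/25 → 27/100
merge 4/25 + 17/100 → 33/100
merge 1/5 + 1/5 → 2/5
merge 27/100 + 33/100 → 3/5
merge 2/5 + 3/5 → 1
L = 1/5 + 27/100 + 33/100 + 2/5 + 3/5 + 1 = 14/5 = 2.8 bits/symbol.

2.8 bits/symbol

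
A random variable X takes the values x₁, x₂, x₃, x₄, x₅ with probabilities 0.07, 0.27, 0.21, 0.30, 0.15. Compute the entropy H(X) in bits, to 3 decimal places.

H = −Σ pᵢ log₂ pᵢ.
−0.07·log₂(0.07) = 0.2686
−0.27·log₂(0.27) = 0.5100
−0.21·log₂(0.21) = 0.4728
−0.30·log₂(0.30) = 0.5211
−0.15·log₂(0.15) = 0.4105
Sum ≈ 2.1830 → 2.183 bits.

2.183 bits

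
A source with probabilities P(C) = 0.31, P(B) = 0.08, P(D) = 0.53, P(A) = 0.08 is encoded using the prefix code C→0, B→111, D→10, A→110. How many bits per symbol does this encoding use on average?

L̄ = Σ pᵢ·ℓᵢ = 0.31·1 + 0.08·3 + 0.53·2 + 0.08·3 = 1.85 bits/symbol.

1.85 bits/symbol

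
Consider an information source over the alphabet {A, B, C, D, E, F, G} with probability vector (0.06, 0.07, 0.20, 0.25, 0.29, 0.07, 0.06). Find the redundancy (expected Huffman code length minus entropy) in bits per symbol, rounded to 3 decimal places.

Entropy H = −Σ p log₂ p ≈ 2.5065 bits.
Huffman merges: 3/50+3/50→3/25; 7/100+7/100→7/50; 3/25+7/50→13/50; 1/5+1/4→9/20; 13/50+29/100→11/20; 9/20+11/20→1. L = 63/25 ≈ 2.5200.
L − H = 2.5200 − 2.5065 = 0.014 bits.

0.014 bits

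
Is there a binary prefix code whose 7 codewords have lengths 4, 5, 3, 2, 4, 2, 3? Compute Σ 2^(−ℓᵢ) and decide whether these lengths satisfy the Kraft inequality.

0.90625; yes

With common denominator 2^5 = 32: Σ 2^(−ℓᵢ) = 2/32 + 1/32 + 4/32 + 8/32 + 2/32 + 8/32 + 4/32 = 29/32 = 0.90625.
Kraft's inequality requires Σ ≤ 1; here Σ = 0.90625 ≤ 1, so such a prefix code exists.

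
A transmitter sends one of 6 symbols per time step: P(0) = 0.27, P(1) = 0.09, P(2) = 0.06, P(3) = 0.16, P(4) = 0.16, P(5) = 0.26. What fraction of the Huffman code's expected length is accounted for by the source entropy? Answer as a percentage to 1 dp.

Entropy H = −Σ p log₂ p ≈ 2.4175 bits.
Huffman merges: 3/50+9/100→3/20; 3/20+4/25→31/100; 4/25+13/50→21/50; 27/100+31/100→29/50; 21/50+29/50→1. L = 123/50 ≈ 2.4600.
Efficiency = H/L = 2.4175/2.4600 = 98.3%.

98.3%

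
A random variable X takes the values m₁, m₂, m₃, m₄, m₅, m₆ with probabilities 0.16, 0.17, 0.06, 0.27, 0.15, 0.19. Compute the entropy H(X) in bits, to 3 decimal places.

H = −Σ pᵢ log₂ pᵢ.
−0.16·log₂(0.16) = 0.4230
−0.17·log₂(0.17) = 0.4346
−0.06·log₂(0.06) = 0.2435
−0.27·log₂(0.27) = 0.5100
−0.15·log₂(0.15) = 0.4105
−0.19·log₂(0.19) = 0.4552
Sum ≈ 2.4769 → 2.477 bits.

2.477 bits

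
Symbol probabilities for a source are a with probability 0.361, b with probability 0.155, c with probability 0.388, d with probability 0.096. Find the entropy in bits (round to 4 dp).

H = −Σ pᵢ log₂ pᵢ.
−0.361·log₂(0.361) = 0.5306
−0.155·log₂(0.155) = 0.4169
−0.388·log₂(0.388) = 0.5300
−0.096·log₂(0.096) = 0.3246
Sum ≈ 1.8021 → 1.8021 bits.

1.8021 bits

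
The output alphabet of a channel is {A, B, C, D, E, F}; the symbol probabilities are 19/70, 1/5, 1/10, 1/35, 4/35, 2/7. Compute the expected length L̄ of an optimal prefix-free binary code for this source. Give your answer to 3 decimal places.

2.371 bits/symbol

Repeatedly combine the two least-probable nodes; the expected code length is the sum of the merged weights.
merge 1/35 + 1/10 → 9/70
merge 4/35 + 9/70 → 17/70
merge 1/5 + 17/70 → 31/70
merge 19/70 + 2/7 → 39/70
merge 31/70 + 39/70 → 1
L = 9/70 + 17/70 + 31/70 + 39/70 + 1 = 83/35 ≈ 2.371 bits/symbol.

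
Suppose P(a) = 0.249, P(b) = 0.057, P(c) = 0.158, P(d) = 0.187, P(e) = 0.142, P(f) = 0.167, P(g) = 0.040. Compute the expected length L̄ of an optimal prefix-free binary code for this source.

2.661 bits/symbol

Repeatedly combine the two least-probable nodes; the expected code length is the sum of the merged weights.
merge 1/25 + 57/1000 → 97/1000
merge 97/1000 + 71/500 → 239/1000
merge 79/500 + 167/1000 → 13/40
merge 187/1000 + 239/1000 → 213/500
merge 249/1000 + 13/40 → 287/500
merge 213/500 + 287/500 → 1
L = 97/1000 + 239/1000 + 13/40 + 213/500 + 287/500 + 1 = 2661/1000 = 2.661 bits/symbol.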